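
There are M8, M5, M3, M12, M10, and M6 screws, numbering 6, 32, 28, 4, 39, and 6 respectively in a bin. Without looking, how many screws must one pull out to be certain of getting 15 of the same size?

In the worst case we take at most 14 of each size, but all 6 M8, all 4 M12, and all 6 M6 (fewer than 14), giving 6 + 14 + 14 + 4 + 14 + 6 = 58.
One more screw then forces some size to 15, so 58 + 1 = 59.

59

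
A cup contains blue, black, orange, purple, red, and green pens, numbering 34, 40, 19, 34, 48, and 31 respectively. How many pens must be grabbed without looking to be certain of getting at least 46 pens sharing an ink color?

204

Treat the 6 ink colors as pigeonholes.
In the worst case we take at most 45 of each ink color, but all 34 blue, all 40 black, all 19 orange, all 34 purple, and all 31 green (fewer than 45), giving 34 + 40 + 19 + 34 + 45 + 31 = 203.
One more pen then forces some ink color to 46, so 203 + 1 = 204.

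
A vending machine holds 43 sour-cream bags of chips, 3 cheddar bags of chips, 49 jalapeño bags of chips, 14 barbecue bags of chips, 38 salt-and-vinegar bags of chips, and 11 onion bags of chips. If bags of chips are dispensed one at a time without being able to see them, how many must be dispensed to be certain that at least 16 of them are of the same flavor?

74

Treat the 6 flavors as pigeonholes.
In the worst case we take at most 15 of each flavor, but all 3 cheddar, all 14 barbecue, and all 11 onion (fewer than 15), giving 15 + 3 + 15 + 14 + 15 + 11 = 73.
One more bag of chips then forces some flavor to 16, so 73 + 1 = 74.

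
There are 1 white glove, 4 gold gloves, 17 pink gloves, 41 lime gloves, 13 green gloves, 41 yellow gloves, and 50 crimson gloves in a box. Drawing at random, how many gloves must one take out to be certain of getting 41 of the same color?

In the worst case we take at most 40 of each color, but all 1 white, all 4 gold, all 17 pink, and all 13 green (fewer than 40), giving 1 + 4 + 17 + 40 + 13 + 40 + 40 = 155.
One more glove then forces some color to 41, so 155 + 1 = 156.

156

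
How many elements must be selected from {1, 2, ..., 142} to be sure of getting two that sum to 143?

72

Partition {1, …, 142} into 71 pairs: {1,142}, {2,141}, …, {71,72}.
Choosing 71 integers — say the integers 1 through 71 — takes one from each pair and avoids the property.
Choosing 72 forces two into the same pair by pigeonhole, and those sum to 143. So 72.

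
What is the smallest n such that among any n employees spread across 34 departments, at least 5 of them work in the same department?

137

There are 34 departments acting as pigeonholes.
With 34 × 4 = 136 employees we could place exactly 4 in each, with no class reaching 5.
One more forces some class to hold 5, so 136 + 1 = 137.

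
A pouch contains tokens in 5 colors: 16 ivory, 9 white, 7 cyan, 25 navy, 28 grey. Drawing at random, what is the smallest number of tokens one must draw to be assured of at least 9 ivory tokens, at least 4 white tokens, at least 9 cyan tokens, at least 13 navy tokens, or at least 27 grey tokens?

57

The worst case stops just short of every target: 8 ivory, 3 white, all 7 cyan, 12 navy, 26 grey — 8 + 3 + 7 + 12 + 26 = 56 tokens.
One more token must push some color to its target, so 56 + 1 = 57.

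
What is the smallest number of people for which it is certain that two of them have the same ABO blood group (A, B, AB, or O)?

5

There are 4 ABO blood groups acting as pigeonholes.
With 4 people we could place one in each, avoiding any repeat.
One more forces some class to hold 2, so 4 + 1 = 5.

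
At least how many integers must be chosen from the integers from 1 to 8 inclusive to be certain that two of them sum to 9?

5

Partition {1, …, 8} into 4 pairs: {1,8}, {2,7}, …, {4,5}.
Choosing 4 integers — say the integers 1 through 4 — takes one from each pair and avoids the property.
Choosing 5 forces two into the same pair by pigeonhole, and those sum to 9. So 5.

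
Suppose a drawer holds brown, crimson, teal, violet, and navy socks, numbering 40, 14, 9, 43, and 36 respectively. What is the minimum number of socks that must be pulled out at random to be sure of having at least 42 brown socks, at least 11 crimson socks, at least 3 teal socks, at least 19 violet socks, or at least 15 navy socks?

85

Each of the 5 colors has its own threshold; avoid all of them simultaneously.
The worst case stops just short of every target: all 40 brown, 10 crimson, 2 teal, 18 violet, 14 navy — 40 + 10 + 2 + 18 + 14 = 84 socks.
One more sock must push some color to its target, so 84 + 1 = 85.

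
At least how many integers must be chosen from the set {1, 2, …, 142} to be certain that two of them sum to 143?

72

Partition {1, …, 142} into 71 pairs: {1,142}, {2,141}, …, {71,72}.
Choosing 71 integers — say the integers 1 through 71 — takes one from each pair and avoids the property.
Choosing 72 forces two into the same pair by pigeonhole, and those sum to 143. So 72.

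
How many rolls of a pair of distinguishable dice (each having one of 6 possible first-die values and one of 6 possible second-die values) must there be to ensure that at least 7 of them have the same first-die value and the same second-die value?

There are 6 × 6 = 36 (first-die value, second-die value) combinations acting as pigeonholes.
With 36 × 6 = 216 rolls of a pair of distinguishable dice we could place exactly 6 in each, with no (first-die value, second-die value) pair reaching 7.
One more forces some (first-die value, second-die value) pair to hold 7, so 216 + 1 = 217.

217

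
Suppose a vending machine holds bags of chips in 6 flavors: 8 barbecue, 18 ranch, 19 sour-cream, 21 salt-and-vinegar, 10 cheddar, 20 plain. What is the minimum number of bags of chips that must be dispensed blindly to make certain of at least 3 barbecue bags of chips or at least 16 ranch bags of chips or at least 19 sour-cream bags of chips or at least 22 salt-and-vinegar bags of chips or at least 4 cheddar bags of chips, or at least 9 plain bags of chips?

68

The worst case stops just short of every target: 2 barbecue, 15 ranch, 18 sour-cream, 21 salt-and-vinegar, 3 cheddar, 8 plain — 2 + 15 + 18 + 21 + 3 + 8 = 67 bags of chips.
One more bag of chips must push some flavor to its target, so 67 + 1 = 68.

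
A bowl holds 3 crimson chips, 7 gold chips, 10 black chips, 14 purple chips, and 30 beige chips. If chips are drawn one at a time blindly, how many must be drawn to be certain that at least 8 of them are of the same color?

In the worst case we take at most 7 of each color, but all 3 crimson (fewer than 7), giving 3 + 7 + 7 + 7 + 7 = 31.
One more chip then forces some color to 8, so 31 + 1 = 32.

32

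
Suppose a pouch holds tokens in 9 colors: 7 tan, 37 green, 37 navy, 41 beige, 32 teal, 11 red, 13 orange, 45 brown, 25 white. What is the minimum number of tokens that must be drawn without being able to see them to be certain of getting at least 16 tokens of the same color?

122

Treat the 9 colors as pigeonholes.
In the worst case we take at most 15 of each color, but all 7 tan, all 11 red, and all 13 orange (fewer than 15), giving 7 + 15 + 15 + 15 + 15 + 11 + 13 + 15 + 15 = 121.
One more token then forces some color to 16, so 121 + 1 = 122.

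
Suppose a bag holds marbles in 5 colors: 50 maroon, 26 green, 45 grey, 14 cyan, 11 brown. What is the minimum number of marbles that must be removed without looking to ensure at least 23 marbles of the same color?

92

In the worst case we take at most 22 of each color, but all 14 cyan and all 11 brown (fewer than 22), giving 22 + 22 + 22 + 14 + 11 = 91.
One more marble then forces some color to 23, so 91 + 1 = 92.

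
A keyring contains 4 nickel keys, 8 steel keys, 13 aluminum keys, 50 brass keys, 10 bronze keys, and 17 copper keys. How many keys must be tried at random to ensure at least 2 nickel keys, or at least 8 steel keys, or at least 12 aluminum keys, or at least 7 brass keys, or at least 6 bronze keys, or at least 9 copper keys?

39

The worst case stops just short of every target: 1 nickel, 7 steel, 11 aluminum, 6 brass, 5 bronze, 8 copper — 1 + 7 + 11 + 6 + 5 + 8 = 38 keys.
One more key must push some type to its target, so 38 + 1 = 39.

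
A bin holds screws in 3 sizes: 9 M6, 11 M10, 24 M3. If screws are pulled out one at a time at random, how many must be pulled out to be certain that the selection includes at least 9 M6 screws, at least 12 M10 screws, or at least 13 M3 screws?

32

The worst case stops just short of every target: 8 M6, 11 M10, 12 M3 — 8 + 11 + 12 = 31 screws.
One more screw must push some size to its target, so 31 + 1 = 32.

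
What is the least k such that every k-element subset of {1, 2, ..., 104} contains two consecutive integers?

Partition {1, …, 104} into 52 pairs: {1,2}, {3,4}, …, {103,104}.
Choosing 52 integers — say the 52 even numbers 2, 4, …, 104 — takes one from each pair and avoids the property.
Choosing 53 forces two into the same pair by pigeonhole, and those are consecutive. So 53.

53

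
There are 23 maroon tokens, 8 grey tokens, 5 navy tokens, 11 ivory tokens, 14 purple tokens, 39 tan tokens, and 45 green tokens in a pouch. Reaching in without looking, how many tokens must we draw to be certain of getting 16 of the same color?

84

Treat the 7 colors as pigeonholes.
In the worst case we take at most 15 of each color, but all 8 grey, all 5 navy, all 11 ivory, and all 14 purple (fewer than 15), giving 15 + 8 + 5 + 11 + 14 + 15 + 15 = 83.
One more token then forces some color to 16, so 83 + 1 = 84.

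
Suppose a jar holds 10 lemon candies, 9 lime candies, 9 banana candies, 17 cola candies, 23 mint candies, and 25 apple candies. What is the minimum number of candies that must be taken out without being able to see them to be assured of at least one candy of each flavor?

85

The hardest flavor to obtain is lime: we could draw every other candy first — 93 − 9 = 84 candies — without a single lime one.
The next draw must be lime, so 84 + 1 = 85.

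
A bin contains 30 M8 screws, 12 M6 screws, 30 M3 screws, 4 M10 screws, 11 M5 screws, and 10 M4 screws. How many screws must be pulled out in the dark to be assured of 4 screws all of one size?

The worst case takes 3 screws of each size without reaching 4 of any: 6 × 3 = 18.
The next screw must bring some size to 4, so 18 + 1 = 19.

19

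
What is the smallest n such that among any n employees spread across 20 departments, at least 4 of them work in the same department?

There are 20 departments acting as pigeonholes.
With 20 × 3 = 60 employees we could place exactly 3 in each, with no class reaching 4.
One more forces some class to hold 4, so 60 + 1 = 61.

61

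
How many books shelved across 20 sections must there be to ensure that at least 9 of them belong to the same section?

161

There are 20 sections acting as pigeonholes.
With 20 × 8 = 160 books we could place exactly 8 in each, with no class reaching 9.
One more forces some class to hold 9, so 160 + 1 = 161.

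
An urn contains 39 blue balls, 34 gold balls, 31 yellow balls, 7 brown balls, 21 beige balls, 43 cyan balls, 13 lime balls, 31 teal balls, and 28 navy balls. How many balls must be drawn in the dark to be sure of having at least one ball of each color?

The hardest color to obtain is brown: we could draw every other ball first — 247 − 7 = 240 balls — without a single brown one.
The next draw must be brown, so 240 + 1 = 241.

241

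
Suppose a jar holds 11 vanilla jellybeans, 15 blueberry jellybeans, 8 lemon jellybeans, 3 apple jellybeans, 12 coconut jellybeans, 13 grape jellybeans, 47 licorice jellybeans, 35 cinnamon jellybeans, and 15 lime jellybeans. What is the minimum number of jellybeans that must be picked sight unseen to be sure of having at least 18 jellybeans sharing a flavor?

In the worst case we take at most 17 of each flavor, but all 11 vanilla, all 15 blueberry, all 8 lemon, all 3 apple, all 12 coconut, all 13 grape, and all 15 lime (fewer than 17), giving 11 + 15 + 8 + 3 + 12 + 13 + 17 + 17 + 15 = 111.
One more jellybean then forces some flavor to 18, so 111 + 1 = 112.

112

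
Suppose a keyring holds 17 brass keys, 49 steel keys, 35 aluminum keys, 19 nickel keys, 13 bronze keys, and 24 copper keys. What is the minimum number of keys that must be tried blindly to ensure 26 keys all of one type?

124

In the worst case we take at most 25 of each type, but all 17 brass, all 19 nickel, all 13 bronze, and all 24 copper (fewer than 25), giving 17 + 25 + 25 + 19 + 13 + 24 = 123.
One more key then forces some type to 26, so 123 + 1 = 124.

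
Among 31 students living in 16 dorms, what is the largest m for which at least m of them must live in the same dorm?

2

If each of the 16 dorms held at most 1, the total would be at most 16 × 1 = 16 < 31, a contradiction.
So at least one holds ⌈31/16⌉ = 2.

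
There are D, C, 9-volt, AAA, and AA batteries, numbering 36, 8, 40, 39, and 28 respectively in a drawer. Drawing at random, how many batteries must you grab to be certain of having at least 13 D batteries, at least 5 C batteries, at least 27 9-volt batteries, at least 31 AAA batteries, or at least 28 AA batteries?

100

The worst case stops just short of every target: 12 D, 4 C, 26 9-volt, 30 AAA, 27 AA — 12 + 4 + 26 + 30 + 27 = 99 batteries.
One more battery must push some type to its target, so 99 + 1 = 100.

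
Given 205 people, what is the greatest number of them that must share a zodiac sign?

18

There are 12 zodiac signs, which serve as the pigeonholes.
If each of the 12 zodiac signs held at most 17, the total would be at most 12 × 17 = 204 < 205, a contradiction.
So at least one holds ⌈205/12⌉ = 18.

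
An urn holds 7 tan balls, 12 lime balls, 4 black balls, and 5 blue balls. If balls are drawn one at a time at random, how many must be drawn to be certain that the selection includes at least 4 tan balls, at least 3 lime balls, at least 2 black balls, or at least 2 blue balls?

The worst case stops just short of every target: 3 tan, 2 lime, 1 black, 1 blue — 3 + 2 + 1 + 1 = 7 balls.
One more ball must push some color to its target, so 7 + 1 = 8.

8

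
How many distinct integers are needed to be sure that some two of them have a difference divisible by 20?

21

Use the pigeonhole principle on residue classes: two integers differ by a multiple of 20 exactly when they share a remainder mod 20.
There are 20 residue classes mod 20, so 20 integers can all lie in distinct classes.
One more integer must repeat a residue, giving a difference divisible by 20. So n = 20 + 1 = 21.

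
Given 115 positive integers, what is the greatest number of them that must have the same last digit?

12

The 115 positive integers fall into 10 possible last digits.
If each of the 10 possible last digits held at most 11, the total would be at most 10 × 11 = 110 < 115, a contradiction.
So at least one holds ⌈115/10⌉ = 12.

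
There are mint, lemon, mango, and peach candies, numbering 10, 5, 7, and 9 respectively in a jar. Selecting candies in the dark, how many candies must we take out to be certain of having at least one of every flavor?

27

The hardest flavor to obtain is lemon: we could draw every other candy first — 31 − 5 = 26 candies — without a single lemon one.
The next draw must be lemon, so 26 + 1 = 27.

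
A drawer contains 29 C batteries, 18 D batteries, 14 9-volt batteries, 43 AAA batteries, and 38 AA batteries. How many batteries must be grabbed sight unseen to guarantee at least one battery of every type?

129

The hardest type to obtain is 9-volt: we could draw every other battery first — 142 − 14 = 128 batteries — without a single 9-volt one.
The next draw must be 9-volt, so 128 + 1 = 129.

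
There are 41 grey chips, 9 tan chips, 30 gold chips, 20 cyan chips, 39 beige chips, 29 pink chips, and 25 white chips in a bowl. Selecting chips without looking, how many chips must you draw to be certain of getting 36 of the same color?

184

Treat the 7 colors as pigeonholes.
In the worst case we take at most 35 of each color, but all 9 tan, all 30 gold, all 20 cyan, all 29 pink, and all 25 white (fewer than 35), giving 35 + 9 + 30 + 20 + 35 + 29 + 25 = 183.
One more chip then forces some color to 36, so 183 + 1 = 184.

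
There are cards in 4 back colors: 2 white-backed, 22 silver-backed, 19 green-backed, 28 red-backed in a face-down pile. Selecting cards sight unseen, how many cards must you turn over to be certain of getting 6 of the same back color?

Treat the 4 back colors as pigeonholes.
In the worst case we take at most 5 of each back color, but all 2 white-backed (fewer than 5), giving 2 + 5 + 5 + 5 = 17.
One more card then forces some back color to 6, so 17 + 1 = 18.

18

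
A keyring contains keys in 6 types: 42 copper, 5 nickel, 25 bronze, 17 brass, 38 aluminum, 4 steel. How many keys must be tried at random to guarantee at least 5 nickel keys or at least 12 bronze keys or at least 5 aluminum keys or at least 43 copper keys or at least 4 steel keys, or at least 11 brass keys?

75

Each of the 6 types has its own threshold; avoid all of them simultaneously.
The worst case stops just short of every target: 42 copper, 4 nickel, 11 bronze, 10 brass, 4 aluminum, 3 steel — 42 + 4 + 11 + 10 + 4 + 3 = 74 keys.
One more key must push some type to its target, so 74 + 1 = 75.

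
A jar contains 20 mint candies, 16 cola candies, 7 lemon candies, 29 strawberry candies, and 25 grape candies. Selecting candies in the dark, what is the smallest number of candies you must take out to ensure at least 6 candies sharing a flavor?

26

The worst case takes 5 candies of each flavor without reaching 6 of any: 5 × 5 = 25.
The next candy must bring some flavor to 6, so 25 + 1 = 26.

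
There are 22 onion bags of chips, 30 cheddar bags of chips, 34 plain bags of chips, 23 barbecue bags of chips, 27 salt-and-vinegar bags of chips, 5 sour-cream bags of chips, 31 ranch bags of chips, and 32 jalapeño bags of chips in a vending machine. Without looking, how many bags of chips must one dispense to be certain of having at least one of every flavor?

200

The hardest flavor to obtain is sour-cream: we could draw every other bag of chips first — 204 − 5 = 199 bags of chips — without a single sour-cream one.
The next draw must be sour-cream, so 199 + 1 = 200.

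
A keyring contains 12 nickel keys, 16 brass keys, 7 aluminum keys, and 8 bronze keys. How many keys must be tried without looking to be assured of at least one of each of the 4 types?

37

The hardest type to obtain is aluminum: we could draw every other key first — 43 − 7 = 36 keys — without a single aluminum one.
The next draw must be aluminum, so 36 + 1 = 37.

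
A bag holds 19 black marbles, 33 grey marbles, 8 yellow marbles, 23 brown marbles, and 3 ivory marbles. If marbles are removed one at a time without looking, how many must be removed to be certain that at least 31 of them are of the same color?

84

In the worst case we take at most 30 of each color, but all 19 black, all 8 yellow, all 23 brown, and all 3 ivory (fewer than 30), giving 19 + 30 + 8 + 23 + 3 = 83.
One more marble then forces some color to 31, so 83 + 1 = 84.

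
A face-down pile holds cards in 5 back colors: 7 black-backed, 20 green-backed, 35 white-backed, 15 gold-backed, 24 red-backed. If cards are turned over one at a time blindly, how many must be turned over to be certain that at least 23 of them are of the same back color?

In the worst case we take at most 22 of each back color, but all 7 black-backed, all 20 green-backed, and all 15 gold-backed (fewer than 22), giving 7 + 20 + 22 + 15 + 22 = 86.
One more card then forces some back color to 23, so 86 + 1 = 87.

87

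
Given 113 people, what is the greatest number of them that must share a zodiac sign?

10

There are 12 zodiac signs, which serve as the pigeonholes.
If each of the 12 zodiac signs held at most 9, the total would be at most 12 × 9 = 108 < 113, a contradiction.
So at least one holds ⌈113/12⌉ = 10.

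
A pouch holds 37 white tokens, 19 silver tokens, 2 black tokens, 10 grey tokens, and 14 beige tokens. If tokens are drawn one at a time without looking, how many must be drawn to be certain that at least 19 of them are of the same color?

63

In the worst case we take at most 18 of each color, but all 2 black, all 10 grey, and all 14 beige (fewer than 18), giving 18 + 18 + 2 + 10 + 14 = 62.
One more token then forces some color to 19, so 62 + 1 = 63.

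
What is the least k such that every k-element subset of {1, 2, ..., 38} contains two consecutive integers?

Partition {1, …, 38} into 19 pairs: {1,2}, {3,4}, …, {37,38}.
Choosing 19 integers — say the 19 even numbers 2, 4, …, 38 — takes one from each pair and avoids the property.
Choosing 20 forces two into the same pair by pigeonhole, and those are consecutive. So 20.

20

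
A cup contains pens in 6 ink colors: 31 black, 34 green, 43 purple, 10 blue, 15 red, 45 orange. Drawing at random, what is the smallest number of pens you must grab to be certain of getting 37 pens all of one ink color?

163

Treat the 6 ink colors as pigeonholes.
In the worst case we take at most 36 of each ink color, but all 31 black, all 34 green, all 10 blue, and all 15 red (fewer than 36), giving 31 + 34 + 36 + 10 + 15 + 36 = 162.
One more pen then forces some ink color to 37, so 162 + 1 = 163.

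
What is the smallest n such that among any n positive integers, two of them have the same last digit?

There are 10 possible last digits acting as pigeonholes.
With 10 positive integers we could place one in each, avoiding any repeat.
One more forces some class to hold 2, so 10 + 1 = 11.

11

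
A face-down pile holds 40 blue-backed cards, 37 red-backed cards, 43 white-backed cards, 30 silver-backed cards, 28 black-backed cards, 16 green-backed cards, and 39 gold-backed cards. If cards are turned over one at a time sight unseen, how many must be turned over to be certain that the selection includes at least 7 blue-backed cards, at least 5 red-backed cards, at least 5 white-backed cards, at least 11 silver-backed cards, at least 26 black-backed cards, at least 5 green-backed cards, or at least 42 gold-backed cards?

Each of the 7 back colors has its own threshold; avoid all of them simultaneously.
The worst case stops just short of every target: 6 blue-backed, 4 red-backed, 4 white-backed, 10 silver-backed, 25 black-backed, 4 green-backed, all 39 gold-backed — 6 + 4 + 4 + 10 + 25 + 4 + 39 = 92 cards.
One more card must push some back color to its target, so 92 + 1 = 93.

93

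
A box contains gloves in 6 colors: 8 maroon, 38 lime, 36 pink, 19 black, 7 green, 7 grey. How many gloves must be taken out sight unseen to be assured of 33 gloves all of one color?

106

In the worst case we take at most 32 of each color, but all 8 maroon, all 19 black, all 7 green, and all 7 grey (fewer than 32), giving 8 + 32 + 32 + 19 + 7 + 7 = 105.
One more glove then forces some color to 33, so 105 + 1 = 106.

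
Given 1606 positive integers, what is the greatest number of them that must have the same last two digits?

There are 100 possible two-digit endings, which serve as the pigeonholes.
If each of the 100 possible two-digit endings held at most 16, the total would be at most 100 × 16 = 1600 < 1606, a contradiction.
So at least one holds ⌈1606/100⌉ = 17.

17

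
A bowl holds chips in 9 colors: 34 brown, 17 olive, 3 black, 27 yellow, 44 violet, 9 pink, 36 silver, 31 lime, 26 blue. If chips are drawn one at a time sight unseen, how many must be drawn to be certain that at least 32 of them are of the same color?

207

In the worst case we take at most 31 of each color, but all 17 olive, all 3 black, all 27 yellow, all 9 pink, and all 26 blue (fewer than 31), giving 31 + 17 + 3 + 27 + 31 + 9 + 31 + 31 + 26 = 206.
One more chip then forces some color to 32, so 206 + 1 = 207.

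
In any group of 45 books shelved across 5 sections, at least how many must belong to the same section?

If each of the 5 sections held at most 8, the total would be at most 5 × 8 = 40 < 45, a contradiction.
So at least one holds ⌈45/5⌉ = 9.

9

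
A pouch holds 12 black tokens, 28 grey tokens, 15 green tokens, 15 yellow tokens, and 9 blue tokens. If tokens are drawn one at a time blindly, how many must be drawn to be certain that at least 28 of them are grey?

The worst case draws every non-grey token first: 12 + 15 + 15 + 9 = 51.
The next 28 draws are then forced to be grey, giving 51 + 28 = 79.

79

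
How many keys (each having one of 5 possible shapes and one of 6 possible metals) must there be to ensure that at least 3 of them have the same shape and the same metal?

There are 5 × 6 = 30 (shape, metal) combinations acting as pigeonholes.
With 30 × 2 = 60 keys we could place exactly 2 in each, with no (shape, metal) pair reaching 3.
One more forces some (shape, metal) pair to hold 3, so 60 + 1 = 61.

61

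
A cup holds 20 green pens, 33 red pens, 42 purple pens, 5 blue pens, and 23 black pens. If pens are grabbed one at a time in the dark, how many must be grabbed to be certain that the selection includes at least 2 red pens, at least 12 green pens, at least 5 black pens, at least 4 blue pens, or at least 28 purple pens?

47

Each of the 5 ink colors has its own threshold; avoid all of them simultaneously.
The worst case stops just short of every target: 11 green, 1 red, 27 purple, 3 blue, 4 black — 11 + 1 + 27 + 3 + 4 = 46 pens.
One more pen must push some ink color to its target, so 46 + 1 = 47.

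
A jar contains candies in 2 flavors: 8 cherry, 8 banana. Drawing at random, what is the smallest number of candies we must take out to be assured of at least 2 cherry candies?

10

The worst case draws every non-cherry candy first: 8.
The next 2 draws are then forced to be cherry, giving 8 + 2 = 10.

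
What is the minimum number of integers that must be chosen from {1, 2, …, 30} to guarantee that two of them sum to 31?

Partition {1, …, 30} into 15 pairs: {1,30}, {2,29}, …, {15,16}.
Choosing 15 integers — say the integers 1 through 15 — takes one from each pair and avoids the property.
Choosing 16 forces two into the same pair by pigeonhole, and those sum to 31. So 16.

16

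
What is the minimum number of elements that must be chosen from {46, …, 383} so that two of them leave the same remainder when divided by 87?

88

Group the integers by remainder mod 87; there are 87 residue classes, each nonempty in this range.
Choosing one from each class (87 integers) avoids any shared remainder.
One more choice must repeat a class, so two differ by a multiple of 87. Hence 87 + 1 = 88.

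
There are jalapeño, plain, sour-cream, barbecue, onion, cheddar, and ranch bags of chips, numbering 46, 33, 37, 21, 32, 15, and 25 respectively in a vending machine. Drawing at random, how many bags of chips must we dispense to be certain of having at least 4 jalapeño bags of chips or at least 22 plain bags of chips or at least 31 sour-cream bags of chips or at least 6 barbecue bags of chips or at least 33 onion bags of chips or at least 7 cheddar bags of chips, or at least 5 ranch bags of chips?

102

The worst case stops just short of every target: 3 jalapeño, 21 plain, 30 sour-cream, 5 barbecue, 32 onion, 6 cheddar, 4 ranch — 3 + 21 + 30 + 5 + 32 + 6 + 4 = 101 bags of chips.
One more bag of chips must push some flavor to its target, so 101 + 1 = 102.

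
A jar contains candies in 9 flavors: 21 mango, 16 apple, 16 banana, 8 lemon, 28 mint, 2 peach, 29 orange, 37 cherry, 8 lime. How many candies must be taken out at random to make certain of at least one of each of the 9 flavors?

164

The hardest flavor to obtain is peach: we could draw every other candy first — 165 − 2 = 163 candies — without a single peach one.
The next draw must be peach, so 163 + 1 = 164.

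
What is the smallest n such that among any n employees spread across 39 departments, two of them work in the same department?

There are 39 departments acting as pigeonholes.
With 39 employees we could place one in each, avoiding any repeat.
One more forces some class to hold 2, so 39 + 1 = 40.

40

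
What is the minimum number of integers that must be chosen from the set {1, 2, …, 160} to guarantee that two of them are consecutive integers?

81

Partition {1, …, 160} into 80 pairs: {1,2}, {3,4}, …, {159,160}.
Choosing 80 integers — say the 80 even numbers 2, 4, …, 160 — takes one from each pair and avoids the property.
Choosing 81 forces two into the same pair by pigeonhole, and those are consecutive. So 81.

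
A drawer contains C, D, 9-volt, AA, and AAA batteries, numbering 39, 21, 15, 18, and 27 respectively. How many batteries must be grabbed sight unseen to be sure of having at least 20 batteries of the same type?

91

Treat the 5 types as pigeonholes.
In the worst case we take at most 19 of each type, but all 15 9-volt and all 18 AA (fewer than 19), giving 19 + 19 + 15 + 18 + 19 = 90.
One more battery then forces some type to 20, so 90 + 1 = 91.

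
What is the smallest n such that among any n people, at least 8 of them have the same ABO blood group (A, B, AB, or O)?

29

There are 4 ABO blood groups acting as pigeonholes.
With 4 × 7 = 28 people we could place exactly 7 in each, with no class reaching 8.
One more forces some class to hold 8, so 28 + 1 = 29.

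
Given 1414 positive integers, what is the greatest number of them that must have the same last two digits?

There are 100 possible two-digit endings, which serve as the pigeonholes.
If each of the 100 possible two-digit endings held at most 14, the total would be at most 100 × 14 = 1400 < 1414, a contradiction.
So at least one holds ⌈1414/100⌉ = 15.

15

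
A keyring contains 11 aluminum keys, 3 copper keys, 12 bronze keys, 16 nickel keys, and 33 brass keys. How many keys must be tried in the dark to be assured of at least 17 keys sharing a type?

59

Treat the 5 types as pigeonholes.
In the worst case we take at most 16 of each type, but all 11 aluminum, all 3 copper, and all 12 bronze (fewer than 16), giving 11 + 3 + 12 + 16 + 16 = 58.
One more key then forces some type to 17, so 58 + 1 = 59.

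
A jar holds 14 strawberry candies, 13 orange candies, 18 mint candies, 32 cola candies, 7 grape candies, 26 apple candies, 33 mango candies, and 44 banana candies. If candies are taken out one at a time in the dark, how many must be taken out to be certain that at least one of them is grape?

The worst case draws every non-grape candy first: 14 + 13 + 18 + 32 + 26 + 33 + 44 = 180.
The next draw is then forced to be grape, giving 180 + 1 = 181.

181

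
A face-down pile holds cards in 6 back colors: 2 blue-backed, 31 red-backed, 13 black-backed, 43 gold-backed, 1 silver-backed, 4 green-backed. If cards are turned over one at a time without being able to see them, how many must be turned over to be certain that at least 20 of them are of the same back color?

In the worst case we take at most 19 of each back color, but all 2 blue-backed, all 13 black-backed, all 1 silver-backed, and all 4 green-backed (fewer than 19), giving 2 + 19 + 13 + 19 + 1 + 4 = 58.
One more card then forces some back color to 20, so 58 + 1 = 59.

59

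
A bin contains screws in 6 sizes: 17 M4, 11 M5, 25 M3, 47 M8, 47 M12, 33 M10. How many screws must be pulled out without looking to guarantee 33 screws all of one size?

In the worst case we take at most 32 of each size, but all 17 M4, all 11 M5, and all 25 M3 (fewer than 32), giving 17 + 11 + 25 + 32 + 32 + 32 = 149.
One more screw then forces some size to 33, so 149 + 1 = 150.

150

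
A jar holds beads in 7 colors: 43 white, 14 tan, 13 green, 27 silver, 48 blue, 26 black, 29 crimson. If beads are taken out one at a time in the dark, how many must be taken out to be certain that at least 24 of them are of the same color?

143

Treat the 7 colors as pigeonholes.
In the worst case we take at most 23 of each color, but all 14 tan and all 13 green (fewer than 23), giving 23 + 14 + 13 + 23 + 23 + 23 + 23 = 142.
One more bead then forces some color to 24, so 142 + 1 = 143.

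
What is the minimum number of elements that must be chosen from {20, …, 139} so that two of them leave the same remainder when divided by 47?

48

Use the pigeonhole principle on residue classes: group the integers by remainder mod 47; there are 47 residue classes, each nonempty in this range.
Choosing one from each class (47 integers) avoids any shared remainder.
One more choice must repeat a class, so two differ by a multiple of 47. Hence 47 + 1 = 48.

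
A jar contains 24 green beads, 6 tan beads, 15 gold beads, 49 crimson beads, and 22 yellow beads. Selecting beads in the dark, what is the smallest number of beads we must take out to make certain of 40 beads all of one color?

In the worst case we take at most 39 of each color, but all 24 green, all 6 tan, all 15 gold, and all 22 yellow (fewer than 39), giving 24 + 6 + 15 + 39 + 22 = 106.
One more bead then forces some color to 40, so 106 + 1 = 107.

107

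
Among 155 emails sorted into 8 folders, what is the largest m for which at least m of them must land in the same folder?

If each of the 8 folders held at most 19, the total would be at most 8 × 19 = 152 < 155, a contradiction.
So at least one holds ⌈155/8⌉ = 20.

20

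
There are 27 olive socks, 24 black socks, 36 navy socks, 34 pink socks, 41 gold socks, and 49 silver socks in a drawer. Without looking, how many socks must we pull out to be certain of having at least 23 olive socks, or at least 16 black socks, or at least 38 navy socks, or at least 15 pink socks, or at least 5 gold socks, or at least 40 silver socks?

131

Each of the 6 colors has its own threshold; avoid all of them simultaneously.
The worst case stops just short of every target: 22 olive, 15 black, all 36 navy, 14 pink, 4 gold, 39 silver — 22 + 15 + 36 + 14 + 4 + 39 = 130 socks.
One more sock must push some color to its target, so 130 + 1 = 131.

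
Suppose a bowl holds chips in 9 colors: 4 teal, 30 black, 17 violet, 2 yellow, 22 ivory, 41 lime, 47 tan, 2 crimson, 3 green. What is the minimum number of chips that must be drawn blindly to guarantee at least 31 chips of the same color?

In the worst case we take at most 30 of each color, but all 4 teal, all 17 violet, all 2 yellow, all 22 ivory, all 2 crimson, and all 3 green (fewer than 30), giving 4 + 30 + 17 + 2 + 22 + 30 + 30 + 2 + 3 = 140.
One more chip then forces some color to 31, so 140 + 1 = 141.

141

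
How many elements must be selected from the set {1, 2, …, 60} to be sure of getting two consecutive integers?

31

Partition {1, …, 60} into 30 pairs: {1,2}, {3,4}, …, {59,60}.
Choosing 30 integers — say the 30 even numbers 2, 4, …, 60 — takes one from each pair and avoids the property.
Choosing 31 forces two into the same pair by pigeonhole, and those are consecutive. So 31.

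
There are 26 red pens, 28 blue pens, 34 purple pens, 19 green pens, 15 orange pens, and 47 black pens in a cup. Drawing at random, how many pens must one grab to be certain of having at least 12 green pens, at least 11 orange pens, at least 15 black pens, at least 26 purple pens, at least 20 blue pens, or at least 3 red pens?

82

The worst case stops just short of every target: 2 red, 19 blue, 25 purple, 11 green, 10 orange, 14 black — 2 + 19 + 25 + 11 + 10 + 14 = 81 pens.
One more pen must push some ink color to its target, so 81 + 1 = 82.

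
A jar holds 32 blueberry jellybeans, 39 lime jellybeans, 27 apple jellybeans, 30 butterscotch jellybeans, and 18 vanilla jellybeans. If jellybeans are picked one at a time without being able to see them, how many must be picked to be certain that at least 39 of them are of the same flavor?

146

Treat the 5 flavors as pigeonholes.
In the worst case we take at most 38 of each flavor, but all 32 blueberry, all 27 apple, all 30 butterscotch, and all 18 vanilla (fewer than 38), giving 32 + 38 + 27 + 30 + 18 = 145.
One more jellybean then forces some flavor to 39, so 145 + 1 = 146.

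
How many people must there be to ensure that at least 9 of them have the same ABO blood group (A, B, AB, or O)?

There are 4 ABO blood groups acting as pigeonholes.
With 4 × 8 = 32 people we could place exactly 8 in each, with no class reaching 9.
One more forces some class to hold 9, so 32 + 1 = 33.

33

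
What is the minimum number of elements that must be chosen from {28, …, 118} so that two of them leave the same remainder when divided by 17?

Group the integers by remainder mod 17; there are 17 residue classes, each nonempty in this range.
Choosing one from each class (17 integers) avoids any shared remainder.
One more choice must repeat a class, so two differ by a multiple of 17. Hence 17 + 1 = 18.

18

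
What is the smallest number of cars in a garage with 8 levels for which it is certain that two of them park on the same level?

There are 8 levels acting as pigeonholes.
With 8 cars we could place one in each, avoiding any repeat.
One more forces some class to hold 2, so 8 + 1 = 9.

9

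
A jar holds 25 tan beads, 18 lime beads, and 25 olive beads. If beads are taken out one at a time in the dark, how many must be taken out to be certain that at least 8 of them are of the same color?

Treat the 3 colors as pigeonholes.
The worst case takes 7 beads of each color without reaching 8 of any: 3 × 7 = 21.
The next bead must bring some color to 8, so 21 + 1 = 22.

22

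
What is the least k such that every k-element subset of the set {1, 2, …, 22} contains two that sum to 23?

Partition {1, …, 22} into 11 pairs: {1,22}, {2,21}, …, {11,12}.
Choosing 11 integers — say the integers 1 through 11 — takes one from each pair and avoids the property.
Choosing 12 forces two into the same pair by pigeonhole, and those sum to 23. So 12.

12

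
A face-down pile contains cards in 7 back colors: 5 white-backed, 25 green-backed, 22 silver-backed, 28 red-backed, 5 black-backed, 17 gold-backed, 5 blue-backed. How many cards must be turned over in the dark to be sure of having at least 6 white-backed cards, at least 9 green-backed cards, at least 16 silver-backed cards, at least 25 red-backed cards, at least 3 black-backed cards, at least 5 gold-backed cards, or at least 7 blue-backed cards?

The worst case stops just short of every target: 5 white-backed, 8 green-backed, 15 silver-backed, 24 red-backed, 2 black-backed, 4 gold-backed, all 5 blue-backed — 5 + 8 + 15 + 24 + 2 + 4 + 5 = 63 cards.
One more card must push some back color to its target, so 63 + 1 = 64.

64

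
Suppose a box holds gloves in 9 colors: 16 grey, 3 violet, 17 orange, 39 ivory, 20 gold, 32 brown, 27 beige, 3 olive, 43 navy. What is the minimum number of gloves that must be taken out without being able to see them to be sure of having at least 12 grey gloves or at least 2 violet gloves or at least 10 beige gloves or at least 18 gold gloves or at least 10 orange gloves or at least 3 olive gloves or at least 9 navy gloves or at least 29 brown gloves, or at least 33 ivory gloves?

118

Each of the 9 colors has its own threshold; avoid all of them simultaneously.
The worst case stops just short of every target: 11 grey, 1 violet, 9 orange, 32 ivory, 17 gold, 28 brown, 9 beige, 2 olive, 8 navy — 11 + 1 + 9 + 32 + 17 + 28 + 9 + 2 + 8 = 117 gloves.
One more glove must push some color to its target, so 117 + 1 = 118.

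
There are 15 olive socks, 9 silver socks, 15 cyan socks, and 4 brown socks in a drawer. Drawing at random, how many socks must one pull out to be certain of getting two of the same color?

Treat the 4 colors as pigeonholes.
The worst case takes 1 sock of each color without reaching 2 of any: 4 × 1 = 4.
The next sock must bring some color to 2, so 4 + 1 = 5.

5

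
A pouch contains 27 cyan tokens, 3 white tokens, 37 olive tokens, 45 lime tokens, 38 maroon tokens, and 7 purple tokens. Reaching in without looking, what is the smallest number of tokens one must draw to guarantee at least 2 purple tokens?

152

The worst case draws every non-purple token first: 27 + 3 + 37 + 45 + 38 = 150.
The next 2 draws are then forced to be purple, giving 150 + 2 = 152.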